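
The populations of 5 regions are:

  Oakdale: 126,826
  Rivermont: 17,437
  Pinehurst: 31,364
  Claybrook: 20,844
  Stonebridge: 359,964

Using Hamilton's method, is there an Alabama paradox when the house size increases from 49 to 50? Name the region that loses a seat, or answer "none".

At 49 seats: Oakdale 11, Rivermont 1, Pinehurst 3, Claybrook 2, Stonebridge 32.
At 50 seats: Oakdale 11, Rivermont 2, Pinehurst 3, Claybrook 2, Stonebridge 32.
No region's allocation decreased.

none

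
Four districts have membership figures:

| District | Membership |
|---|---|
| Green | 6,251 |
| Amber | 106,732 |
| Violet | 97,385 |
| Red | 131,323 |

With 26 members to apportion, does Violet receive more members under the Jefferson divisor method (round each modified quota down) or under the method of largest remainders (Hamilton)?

Jefferson

Jefferson: Green 0, Amber 8, Violet 8, Red 10.
Hamilton: Green 1, Amber 8, Violet 7, Red 10.
Violet gets 8 under Jefferson and 7 under Hamilton.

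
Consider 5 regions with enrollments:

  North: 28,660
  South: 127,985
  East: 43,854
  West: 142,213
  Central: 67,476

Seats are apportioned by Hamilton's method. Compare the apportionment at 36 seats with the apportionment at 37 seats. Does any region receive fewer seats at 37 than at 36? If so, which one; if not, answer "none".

At 36 seats: North 3, South 11, East 4, West 12, Central 6.
At 37 seats: North 3, South 11, East 4, West 13, Central 6.
No region's allocation decreased.

none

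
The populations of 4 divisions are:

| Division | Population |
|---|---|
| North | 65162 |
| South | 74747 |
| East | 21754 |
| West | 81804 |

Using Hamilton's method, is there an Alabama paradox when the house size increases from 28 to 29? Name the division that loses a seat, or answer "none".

At 28 seats: North 7, South 9, East 3, West 9.
At 29 seats: North 8, South 9, East 2, West 10.
East drops from 3 to 2.

East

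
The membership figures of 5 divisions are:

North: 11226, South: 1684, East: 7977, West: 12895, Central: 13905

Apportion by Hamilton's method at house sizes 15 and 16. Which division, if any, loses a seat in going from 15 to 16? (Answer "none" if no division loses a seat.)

South

At 15 seats: North 4, South 1, East 2, West 4, Central 4.
At 16 seats: North 4, South 0, East 3, West 4, Central 5.
South drops from 1 to 0.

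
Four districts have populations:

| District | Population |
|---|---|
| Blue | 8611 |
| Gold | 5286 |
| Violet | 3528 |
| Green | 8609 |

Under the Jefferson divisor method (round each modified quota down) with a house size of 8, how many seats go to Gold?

Standard divisor 26034/8 ≈ 3254.25; standard quotas: Blue 2.646, Gold 1.624, Violet 1.084, Green 2.645.
Rounding down gives 2, 1, 1, 2 = 6 seats, so the divisor must be adjusted.
With modified divisor 2800: modified quotas Blue 3.075, Gold 1.888, Violet 1.260, Green 3.075.
Rounding down: Blue 3, Gold 1, Violet 1, Green 3 (total 8).
Gold receives 1.

1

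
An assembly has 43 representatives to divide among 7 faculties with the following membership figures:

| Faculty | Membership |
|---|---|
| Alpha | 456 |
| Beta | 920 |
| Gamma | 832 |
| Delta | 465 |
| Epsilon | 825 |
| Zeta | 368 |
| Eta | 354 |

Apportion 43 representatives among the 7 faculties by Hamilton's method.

Total 4220; standard divisor 4220/43 ≈ 98.14.
Standard quotas: Alpha 4.646, Beta 9.374, Gamma 8.478, Delta 4.738, Epsilon 8.406, Zeta 3.750, Eta 3.607.
Lower quotas: Alpha 4, Beta 9, Gamma 8, Delta 4, Epsilon 8, Zeta 3, Eta 3 (sum 39, leaving 4 seats).
Remainders in descending order: Zeta 0.750, Delta 0.738, Alpha 0.646, Eta 0.607, Gamma 0.478, Epsilon 0.406, Beta 0.374.
Largest remainders: Zeta, Delta, Alpha, Eta receive the extra seats.

Alpha=5; Beta=9; Gamma=8; Delta=5; Epsilon=8; Zeta=4; Eta=4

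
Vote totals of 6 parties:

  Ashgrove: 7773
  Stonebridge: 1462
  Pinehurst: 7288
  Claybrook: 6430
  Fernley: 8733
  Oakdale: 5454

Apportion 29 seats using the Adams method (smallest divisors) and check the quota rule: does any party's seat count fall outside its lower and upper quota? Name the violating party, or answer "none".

none

Standard quotas: Ashgrove 6.069, Stonebridge 1.142, Pinehurst 5.691, Claybrook 5.021, Fernley 6.819, Oakdale 4.259.
Adams allocation: Ashgrove 6, Stonebridge 2, Pinehurst 6, Claybrook 5, Fernley 6, Oakdale 4.
Every allocation lies between the lower and upper quota.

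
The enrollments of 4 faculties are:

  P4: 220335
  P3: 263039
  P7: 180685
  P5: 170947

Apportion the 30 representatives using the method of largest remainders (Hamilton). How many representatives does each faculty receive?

The standard divisor is 835006/30 ≈ 27833.533.
Standard quotas: P4 7.9162, P3 9.4504, P7 6.4916, P5 6.1418.
Lower quotas: P4 7, P3 9, P7 6, P5 6 (sum 28, leaving 2 seats).
Remainders in descending order: P4 0.9162, P7 0.4916, P3 0.4504, P5 0.1418.
Largest remainders: P4, P7 receive the extra seats.

P4 8, P3 9, P7 7, P5 6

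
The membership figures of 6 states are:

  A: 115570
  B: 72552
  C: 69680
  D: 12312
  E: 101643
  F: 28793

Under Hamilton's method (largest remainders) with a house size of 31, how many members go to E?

8

Total 400550; standard divisor 400550/31 ≈ 12920.968.
Standard quotas: A 8.9444, B 5.6151, C 5.3928, D 0.9529, E 7.8665, F 2.2284.
Lower quotas: A 8, B 5, C 5, D 0, E 7, F 2 (sum 27, leaving 4 seats).
Remainders in descending order: D 0.9529, A 0.9444, E 0.8665, B 0.6151, C 0.3928, F 0.2284.
The surplus seats go to D, A, E, B.
E receives 8.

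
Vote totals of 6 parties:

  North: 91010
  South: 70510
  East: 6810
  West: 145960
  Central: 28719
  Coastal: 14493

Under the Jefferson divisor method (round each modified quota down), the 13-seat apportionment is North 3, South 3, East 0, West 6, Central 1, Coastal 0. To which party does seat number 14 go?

Priority for the next seat is population ÷ (current seats + 1).
Priorities: North 22752.500, South 17627.500, East 6810.000, West 20851.429, Central 14359.500, Coastal 14493.000.
Highest priority: North.

North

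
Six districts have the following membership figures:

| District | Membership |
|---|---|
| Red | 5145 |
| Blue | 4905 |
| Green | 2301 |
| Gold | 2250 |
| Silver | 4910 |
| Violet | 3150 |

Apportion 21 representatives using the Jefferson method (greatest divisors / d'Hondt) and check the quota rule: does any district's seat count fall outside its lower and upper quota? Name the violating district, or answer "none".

Standard quotas: Red 4.768, Blue 4.545, Green 2.132, Gold 2.085, Silver 4.550, Violet 2.919.
Jefferson allocation: Red 5, Blue 4, Green 2, Gold 2, Silver 5, Violet 3.
Every allocation lies between the lower and upper quota.

none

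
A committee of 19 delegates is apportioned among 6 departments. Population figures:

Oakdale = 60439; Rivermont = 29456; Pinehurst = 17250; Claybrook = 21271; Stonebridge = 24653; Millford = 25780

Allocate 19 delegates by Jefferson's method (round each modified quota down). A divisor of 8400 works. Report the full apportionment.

Oakdale 7; Rivermont 3; Pinehurst 2; Claybrook 2; Stonebridge 2; Millford 3

With modified divisor 8400: modified quotas Oakdale 7.195, Rivermont 3.507, Pinehurst 2.054, Claybrook 2.532, Stonebridge 2.935, Millford 3.069.
Rounding down: Oakdale 7, Rivermont 3, Pinehurst 2, Claybrook 2, Stonebridge 2, Millford 3 (total 19).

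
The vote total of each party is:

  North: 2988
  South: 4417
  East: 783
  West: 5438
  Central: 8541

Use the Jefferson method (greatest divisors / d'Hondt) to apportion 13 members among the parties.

Standard divisor 22167/13 ≈ 1705.154; standard quotas: North 1.752, South 2.590, East 0.459, West 3.189, Central 5.009.
Rounding down gives 1, 2, 0, 3, 5 = 11 seats, so the divisor must be adjusted.
With modified divisor 1450: modified quotas North 2.061, South 3.046, East 0.540, West 3.750, Central 5.890.
Rounding down: North 2, South 3, East 0, West 3, Central 5 (total 13).

North: 2; South: 3; East: 0; West: 3; Central: 5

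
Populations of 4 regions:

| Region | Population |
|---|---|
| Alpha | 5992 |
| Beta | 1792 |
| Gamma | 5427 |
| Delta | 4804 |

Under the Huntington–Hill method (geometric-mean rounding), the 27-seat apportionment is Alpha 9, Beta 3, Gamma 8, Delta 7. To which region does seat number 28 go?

Priority for the next seat is population ÷ (√(s·(s+1))).
Priorities: Alpha 631.612, Beta 517.306, Gamma 639.578, Delta 641.962.
Highest priority: Delta.

Delta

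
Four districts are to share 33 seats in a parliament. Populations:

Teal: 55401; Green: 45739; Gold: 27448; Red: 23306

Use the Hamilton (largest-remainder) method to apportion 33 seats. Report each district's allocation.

Teal 12; Green 10; Gold 6; Red 5

Standard divisor: 151894 ÷ 33 ≈ 4602.848.
Standard quotas: Teal 12.0362, Green 9.9371, Gold 5.9633, Red 5.0634.
Lower quotas: Teal 12, Green 9, Gold 5, Red 5 (sum 31, leaving 2 seats).
Remainders in descending order: Gold 0.9633, Green 0.9371, Red 0.0634, Teal 0.0362.
Largest remainders: Gold, Green receive the extra seats.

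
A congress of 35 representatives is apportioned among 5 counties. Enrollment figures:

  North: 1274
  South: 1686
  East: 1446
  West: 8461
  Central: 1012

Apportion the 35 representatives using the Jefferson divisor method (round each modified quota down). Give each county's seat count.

Standard divisor 13879/35 ≈ 396.543; standard quotas: North 3.213, South 4.252, East 3.647, West 21.337, Central 2.552.
Rounding down gives 3, 4, 3, 21, 2 = 33 seats, so the divisor must be adjusted.
With modified divisor 365: modified quotas North 3.490, South 4.619, East 3.962, West 23.181, Central 2.773.
Rounding down: North 3, South 4, East 3, West 23, Central 2 (total 35).

North: 3; South: 4; East: 3; West: 23; Central: 2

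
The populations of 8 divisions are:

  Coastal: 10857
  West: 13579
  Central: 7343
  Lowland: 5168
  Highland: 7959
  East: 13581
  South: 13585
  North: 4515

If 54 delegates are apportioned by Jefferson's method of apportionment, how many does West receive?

10

Standard divisor 76587/54 ≈ 1418.278; standard quotas: Coastal 7.655, West 9.574, Central 5.177, Lowland 3.644, Highland 5.612, East 9.576, South 9.579, North 3.183.
Rounding down gives 7, 9, 5, 3, 5, 9, 9, 3 = 50 seats, so the divisor must be adjusted.
With modified divisor 1340: modified quotas Coastal 8.102, West 10.134, Central 5.480, Lowland 3.857, Highland 5.940, East 10.135, South 10.138, North 3.369.
Rounding down: Coastal 8, West 10, Central 5, Lowland 3, Highland 5, East 10, South 10, North 3 (total 54).
West receives 10.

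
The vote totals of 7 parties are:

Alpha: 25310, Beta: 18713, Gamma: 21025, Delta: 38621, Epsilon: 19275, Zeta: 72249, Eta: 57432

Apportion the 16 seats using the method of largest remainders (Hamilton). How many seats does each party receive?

Alpha: 2, Beta: 1, Gamma: 1, Delta: 2, Epsilon: 1, Zeta: 5, Eta: 4

Total 252625; standard divisor 252625/16 ≈ 15789.062.
Standard quotas: Alpha 1.6030, Beta 1.1852, Gamma 1.3316, Delta 2.4461, Epsilon 1.2208, Zeta 4.5759, Eta 3.6375.
Lower quotas: Alpha 1, Beta 1, Gamma 1, Delta 2, Epsilon 1, Zeta 4, Eta 3 (sum 13, leaving 3 seats).
Remainders in descending order: Eta 0.6375, Alpha 0.6030, Zeta 0.5759, Delta 0.4461, Gamma 0.3316, Epsilon 0.2208, Beta 0.1852.
The surplus seats go to Eta, Alpha, Zeta.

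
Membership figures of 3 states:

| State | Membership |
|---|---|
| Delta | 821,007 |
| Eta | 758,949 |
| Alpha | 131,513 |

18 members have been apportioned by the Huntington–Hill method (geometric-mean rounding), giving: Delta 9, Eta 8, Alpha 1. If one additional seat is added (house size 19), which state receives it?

Alpha

Priority for the next seat is population ÷ (√(s·(s+1))).
Priorities: Delta 86541.736, Eta 89442.997, Alpha 92993.734.
Highest priority: Alpha.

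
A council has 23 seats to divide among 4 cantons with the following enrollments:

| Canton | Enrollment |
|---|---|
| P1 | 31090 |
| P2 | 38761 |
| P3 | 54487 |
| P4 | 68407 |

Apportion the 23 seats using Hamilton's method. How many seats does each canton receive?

Total 192745; standard divisor 192745/23 ≈ 8380.217.
Standard quotas: P1 3.7099, P2 4.6253, P3 6.5019, P4 8.1629.
Lower quotas: P1 3, P2 4, P3 6, P4 8 (sum 21, leaving 2 seats).
Remainders in descending order: P1 0.7099, P2 0.6253, P3 0.5019, P4 0.1629.
Largest remainders: P1, P2 receive the extra seats.

P1 4; P2 5; P3 6; P4 8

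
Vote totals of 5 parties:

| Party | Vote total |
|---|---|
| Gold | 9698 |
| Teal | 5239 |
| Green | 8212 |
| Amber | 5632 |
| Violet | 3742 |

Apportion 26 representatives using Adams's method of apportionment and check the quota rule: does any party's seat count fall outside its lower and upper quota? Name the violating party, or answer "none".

none

Standard quotas: Gold 7.753, Teal 4.188, Green 6.565, Amber 4.502, Violet 2.991.
Adams allocation: Gold 8, Teal 4, Green 6, Amber 5, Violet 3.
Every allocation lies between the lower and upper quota.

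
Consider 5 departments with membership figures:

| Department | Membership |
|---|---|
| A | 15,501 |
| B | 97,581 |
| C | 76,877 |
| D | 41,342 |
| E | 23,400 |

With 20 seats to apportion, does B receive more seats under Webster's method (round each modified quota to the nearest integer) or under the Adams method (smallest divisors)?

Webster

Webster: A 1, B 8, C 6, D 3, E 2.
Adams: A 2, B 7, C 6, D 3, E 2.
B gets 8 under Webster and 7 under Adams.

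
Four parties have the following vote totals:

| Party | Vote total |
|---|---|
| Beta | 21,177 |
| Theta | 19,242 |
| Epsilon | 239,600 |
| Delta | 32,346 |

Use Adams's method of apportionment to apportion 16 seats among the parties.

Beta 1; Theta 1; Epsilon 12; Delta 2

Standard divisor 312365/16 ≈ 19522.812; standard quotas: Beta 1.085, Theta 0.986, Epsilon 12.273, Delta 1.657.
Rounding up gives 2, 1, 13, 2 = 18 seats, so the divisor must be adjusted.
With modified divisor 21660.8: modified quotas Beta 0.978, Theta 0.888, Epsilon 11.061, Delta 1.493.
Rounding up: Beta 1, Theta 1, Epsilon 12, Delta 2 (total 16).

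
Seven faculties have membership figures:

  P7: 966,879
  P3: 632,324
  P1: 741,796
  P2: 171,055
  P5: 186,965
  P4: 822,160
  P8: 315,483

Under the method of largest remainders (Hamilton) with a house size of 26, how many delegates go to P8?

Standard divisor: 3836662 ÷ 26 ≈ 147563.923.
Standard quotas: P7 6.5523, P3 4.2851, P1 5.0269, P2 1.1592, P5 1.2670, P4 5.5716, P8 2.1379.
Lower quotas: P7 6, P3 4, P1 5, P2 1, P5 1, P4 5, P8 2 (sum 24, leaving 2 seats).
Remainders in descending order: P4 0.5716, P7 0.5523, P3 0.2851, P5 0.2670, P2 0.1592, P8 0.1379, P1 0.0269.
The surplus seats go to P4, P7.
P8 receives 2.

2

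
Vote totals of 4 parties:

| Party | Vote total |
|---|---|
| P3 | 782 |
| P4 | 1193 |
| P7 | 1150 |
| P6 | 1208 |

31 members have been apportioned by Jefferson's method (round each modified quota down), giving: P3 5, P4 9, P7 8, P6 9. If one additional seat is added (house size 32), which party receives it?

P3

Priority for the next seat is population ÷ (current seats + 1).
Priorities: P3 130.333, P4 119.300, P7 127.778, P6 120.800.
Highest priority: P3.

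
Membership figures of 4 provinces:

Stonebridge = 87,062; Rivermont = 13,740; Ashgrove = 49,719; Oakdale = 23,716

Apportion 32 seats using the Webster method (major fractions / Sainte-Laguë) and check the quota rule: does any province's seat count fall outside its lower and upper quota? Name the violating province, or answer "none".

none

Standard quotas: Stonebridge 15.990, Rivermont 2.523, Ashgrove 9.131, Oakdale 4.356.
Webster allocation: Stonebridge 16, Rivermont 3, Ashgrove 9, Oakdale 4.
Every allocation lies between the lower and upper quota.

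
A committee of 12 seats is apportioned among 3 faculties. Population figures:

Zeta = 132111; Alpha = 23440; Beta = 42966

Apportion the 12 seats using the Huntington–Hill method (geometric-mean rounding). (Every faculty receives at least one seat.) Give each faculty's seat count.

With divisor 17058: modified quotas Zeta 7.745, Alpha 1.374, Beta 2.519.
Geometric-mean thresholds: Zeta √(7·8)=7.483, Alpha √(1·2)=1.414, Beta √(2·3)=2.449.
Each quota rounded against its threshold gives Zeta 8, Alpha 1, Beta 3 (total 12).

Zeta: 8; Alpha: 1; Beta: 3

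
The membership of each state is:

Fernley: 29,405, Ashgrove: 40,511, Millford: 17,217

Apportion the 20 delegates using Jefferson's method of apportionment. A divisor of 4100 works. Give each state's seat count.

With modified divisor 4100: modified quotas Fernley 7.172, Ashgrove 9.881, Millford 4.199.
Rounding down: Fernley 7, Ashgrove 9, Millford 4 (total 20).

Fernley 7, Ashgrove 9, Millford 4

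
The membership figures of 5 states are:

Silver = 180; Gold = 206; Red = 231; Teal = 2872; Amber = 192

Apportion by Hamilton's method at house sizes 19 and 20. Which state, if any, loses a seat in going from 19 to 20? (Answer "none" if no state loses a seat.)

At 19 seats: Silver 1, Gold 1, Red 1, Teal 15, Amber 1.
At 20 seats: Silver 1, Gold 1, Red 1, Teal 16, Amber 1.
No state's allocation decreased.

none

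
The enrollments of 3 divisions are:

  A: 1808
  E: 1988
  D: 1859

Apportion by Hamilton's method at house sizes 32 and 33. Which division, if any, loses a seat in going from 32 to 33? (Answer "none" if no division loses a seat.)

At 32 seats: A 10, E 11, D 11.
At 33 seats: A 10, E 12, D 11.
No division's allocation decreased.

none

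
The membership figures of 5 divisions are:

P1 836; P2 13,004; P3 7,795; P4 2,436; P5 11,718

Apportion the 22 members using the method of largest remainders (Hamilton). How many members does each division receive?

Total 35789; standard divisor 35789/22 ≈ 1626.773.
Standard quotas: P1 0.5139, P2 7.9937, P3 4.7917, P4 1.4974, P5 7.2032.
Lower quotas: P1 0, P2 7, P3 4, P4 1, P5 7 (sum 19, leaving 3 seats).
Remainders in descending order: P2 0.9937, P3 0.7917, P1 0.5139, P4 0.4974, P5 0.2032.
Largest remainders: P2, P3, P1 receive the extra seats.

P1: 1; P2: 8; P3: 5; P4: 1; P5: 7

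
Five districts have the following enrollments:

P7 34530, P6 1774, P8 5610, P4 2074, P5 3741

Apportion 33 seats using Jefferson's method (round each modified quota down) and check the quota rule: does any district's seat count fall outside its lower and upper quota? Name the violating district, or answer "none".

P7

Standard quotas: P7 23.874, P6 1.227, P8 3.879, P4 1.434, P5 2.587.
Jefferson allocation: P7 25, P6 1, P8 4, P4 1, P5 2.
P7 has quota 23.874 (lower 23, upper 24) but receives 25 — outside the quota interval.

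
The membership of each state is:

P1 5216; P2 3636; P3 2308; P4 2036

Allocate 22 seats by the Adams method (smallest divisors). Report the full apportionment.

P1 8; P2 6; P3 4; P4 4

Standard divisor 13196/22 ≈ 599.818; standard quotas: P1 8.696, P2 6.062, P3 3.848, P4 3.394.
Rounding up gives 9, 7, 4, 4 = 24 seats, so the divisor must be adjusted.
With modified divisor 670: modified quotas P1 7.785, P2 5.427, P3 3.445, P4 3.039.
Rounding up: P1 8, P2 6, P3 4, P4 4 (total 22).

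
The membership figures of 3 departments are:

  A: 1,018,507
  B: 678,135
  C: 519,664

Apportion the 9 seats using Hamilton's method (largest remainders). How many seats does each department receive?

A=4, B=3, C=2

Standard divisor: 2216306 ÷ 9 ≈ 246256.222.
Standard quotas: A 4.1360, B 2.7538, C 2.1103.
Lower quotas: A 4, B 2, C 2 (sum 8, leaving 1 seat).
Remainders in descending order: B 0.7538, A 0.1360, C 0.1103.
Largest remainder: B receives the extra seat.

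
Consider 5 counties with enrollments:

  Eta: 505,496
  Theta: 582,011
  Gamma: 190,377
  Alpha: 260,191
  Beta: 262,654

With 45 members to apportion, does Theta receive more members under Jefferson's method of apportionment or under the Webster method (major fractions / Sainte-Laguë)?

Jefferson: Eta 13, Theta 15, Gamma 5, Alpha 6, Beta 6.
Webster: Eta 13, Theta 14, Gamma 5, Alpha 6, Beta 7.
Theta gets 15 under Jefferson and 14 under Webster.

Jefferson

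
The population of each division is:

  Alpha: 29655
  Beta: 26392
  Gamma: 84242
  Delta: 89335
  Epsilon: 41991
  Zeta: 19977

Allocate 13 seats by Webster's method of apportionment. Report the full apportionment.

Alpha 1, Beta 1, Gamma 4, Delta 4, Epsilon 2, Zeta 1

Standard divisor 291592/13 ≈ 22430.154; standard quotas: Alpha 1.322, Beta 1.177, Gamma 3.756, Delta 3.983, Epsilon 1.872, Zeta 0.891.
Rounding to the nearest integer gives Alpha 1, Beta 1, Gamma 4, Delta 4, Epsilon 2, Zeta 1 — total 13, matching the house size, so no adjustment is needed.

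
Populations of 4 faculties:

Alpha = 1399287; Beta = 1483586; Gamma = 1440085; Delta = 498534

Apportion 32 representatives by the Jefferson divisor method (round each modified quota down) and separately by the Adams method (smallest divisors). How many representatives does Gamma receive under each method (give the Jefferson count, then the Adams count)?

Jefferson: Alpha 9, Beta 10, Gamma 10, Delta 3.
Adams: Alpha 9, Beta 10, Gamma 9, Delta 4.
Gamma gets 10 under Jefferson and 9 under Adams.

10 and 9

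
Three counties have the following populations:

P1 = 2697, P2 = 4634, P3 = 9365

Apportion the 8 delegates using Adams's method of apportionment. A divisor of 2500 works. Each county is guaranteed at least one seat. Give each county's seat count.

P1: 2, P2: 2, P3: 4

With modified divisor 2500: modified quotas P1 1.079, P2 1.854, P3 3.746.
Rounding up: P1 2, P2 2, P3 4 (total 8).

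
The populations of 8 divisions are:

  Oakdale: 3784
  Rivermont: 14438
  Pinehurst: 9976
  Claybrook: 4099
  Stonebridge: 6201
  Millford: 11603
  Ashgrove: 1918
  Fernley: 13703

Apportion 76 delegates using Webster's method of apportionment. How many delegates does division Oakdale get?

Standard divisor 65722/76 ≈ 864.763; standard quotas: Oakdale 4.376, Rivermont 16.696, Pinehurst 11.536, Claybrook 4.740, Stonebridge 7.171, Millford 13.418, Ashgrove 2.218, Fernley 15.846.
Rounding to the nearest integer gives Oakdale 4, Rivermont 17, Pinehurst 12, Claybrook 5, Stonebridge 7, Millford 13, Ashgrove 2, Fernley 16 — total 76, matching the house size, so no adjustment is needed.
Oakdale receives 4.

4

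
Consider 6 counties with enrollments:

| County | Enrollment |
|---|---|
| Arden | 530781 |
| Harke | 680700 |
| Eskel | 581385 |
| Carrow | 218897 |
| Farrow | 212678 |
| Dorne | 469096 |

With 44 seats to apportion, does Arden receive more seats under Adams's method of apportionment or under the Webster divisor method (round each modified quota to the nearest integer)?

Webster

Adams: Arden 8, Harke 11, Eskel 9, Carrow 4, Farrow 4, Dorne 8.
Webster: Arden 9, Harke 11, Eskel 9, Carrow 4, Farrow 3, Dorne 8.
Arden gets 8 under Adams and 9 under Webster.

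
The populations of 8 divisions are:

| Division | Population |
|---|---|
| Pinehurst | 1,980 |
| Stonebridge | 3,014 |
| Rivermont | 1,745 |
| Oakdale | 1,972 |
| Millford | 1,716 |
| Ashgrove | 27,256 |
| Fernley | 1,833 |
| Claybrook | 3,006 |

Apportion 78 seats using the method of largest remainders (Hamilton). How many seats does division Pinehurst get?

4

Total 42522; standard divisor 42522/78 ≈ 545.154.
Standard quotas: Pinehurst 3.6320, Stonebridge 5.5287, Rivermont 3.2009, Oakdale 3.6173, Millford 3.1477, Ashgrove 49.9969, Fernley 3.3624, Claybrook 5.5140.
Lower quotas: Pinehurst 3, Stonebridge 5, Rivermont 3, Oakdale 3, Millford 3, Ashgrove 49, Fernley 3, Claybrook 5 (sum 74, leaving 4 seats).
Remainders in descending order: Ashgrove 0.9969, Pinehurst 0.6320, Oakdale 0.6173, Stonebridge 0.5287, Claybrook 0.5140, Fernley 0.3624, Rivermont 0.2009, Millford 0.1477.
Largest remainders: Ashgrove, Pinehurst, Oakdale, Stonebridge receive the extra seats.
Pinehurst receives 4.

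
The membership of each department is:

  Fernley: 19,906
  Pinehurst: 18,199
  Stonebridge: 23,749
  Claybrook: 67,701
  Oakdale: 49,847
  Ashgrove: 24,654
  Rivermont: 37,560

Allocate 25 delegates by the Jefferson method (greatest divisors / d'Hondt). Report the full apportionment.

Standard divisor 241616/25 ≈ 9664.64; standard quotas: Fernley 2.060, Pinehurst 1.883, Stonebridge 2.457, Claybrook 7.005, Oakdale 5.158, Ashgrove 2.551, Rivermont 3.886.
Rounding down gives 2, 1, 2, 7, 5, 2, 3 = 22 seats, so the divisor must be adjusted.
With modified divisor 8400: modified quotas Fernley 2.370, Pinehurst 2.167, Stonebridge 2.827, Claybrook 8.060, Oakdale 5.934, Ashgrove 2.935, Rivermont 4.471.
Rounding down: Fernley 2, Pinehurst 2, Stonebridge 2, Claybrook 8, Oakdale 5, Ashgrove 2, Rivermont 4 (total 25).

Fernley 2, Pinehurst 2, Stonebridge 2, Claybrook 8, Oakdale 5, Ashgrove 2, Rivermont 4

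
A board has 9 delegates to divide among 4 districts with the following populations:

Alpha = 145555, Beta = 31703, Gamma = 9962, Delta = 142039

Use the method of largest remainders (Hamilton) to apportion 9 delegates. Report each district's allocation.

Total 329259; standard divisor 329259/9 ≈ 36584.333.
Standard quotas: Alpha 3.9786, Beta 0.8666, Gamma 0.2723, Delta 3.8825.
Lower quotas: Alpha 3, Beta 0, Gamma 0, Delta 3 (sum 6, leaving 3 seats).
Remainders in descending order: Alpha 0.9786, Delta 0.8825, Beta 0.8666, Gamma 0.2723.
Largest remainders: Alpha, Delta, Beta receive the extra seats.

Alpha 4; Beta 1; Gamma 0; Delta 4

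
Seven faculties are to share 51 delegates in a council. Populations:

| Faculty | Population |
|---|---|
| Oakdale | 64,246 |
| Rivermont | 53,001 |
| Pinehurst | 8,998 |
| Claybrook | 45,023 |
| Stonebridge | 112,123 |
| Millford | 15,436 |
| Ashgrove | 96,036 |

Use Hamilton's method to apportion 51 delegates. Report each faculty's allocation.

Oakdale=8; Rivermont=7; Pinehurst=1; Claybrook=6; Stonebridge=15; Millford=2; Ashgrove=12

Total 394863; standard divisor 394863/51 ≈ 7742.412.
Standard quotas: Oakdale 8.2979, Rivermont 6.8455, Pinehurst 1.1622, Claybrook 5.8151, Stonebridge 14.4817, Millford 1.9937, Ashgrove 12.4039.
Lower quotas: Oakdale 8, Rivermont 6, Pinehurst 1, Claybrook 5, Stonebridge 14, Millford 1, Ashgrove 12 (sum 47, leaving 4 seats).
Remainders in descending order: Millford 0.9937, Rivermont 0.8455, Claybrook 0.8151, Stonebridge 0.4817, Ashgrove 0.4039, Oakdale 0.2979, Pinehurst 0.1622.
The surplus seats go to Millford, Rivermont, Claybrook, Stonebridge.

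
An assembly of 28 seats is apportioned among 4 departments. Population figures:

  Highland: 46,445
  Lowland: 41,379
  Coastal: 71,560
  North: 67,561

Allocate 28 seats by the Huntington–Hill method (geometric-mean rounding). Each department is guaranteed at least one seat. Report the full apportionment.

Highland: 6, Lowland: 5, Coastal: 9, North: 8

With divisor 8198: modified quotas Highland 5.665, Lowland 5.047, Coastal 8.729, North 8.241.
Geometric-mean thresholds: Highland √(5·6)=5.477, Lowland √(5·6)=5.477, Coastal √(8·9)=8.485, North √(8·9)=8.485.
Each quota rounded against its threshold gives Highland 6, Lowland 5, Coastal 9, North 8 (total 28).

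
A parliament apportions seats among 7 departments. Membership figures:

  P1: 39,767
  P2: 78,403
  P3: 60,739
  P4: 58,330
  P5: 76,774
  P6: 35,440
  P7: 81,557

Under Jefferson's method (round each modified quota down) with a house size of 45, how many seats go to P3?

Standard divisor 431010/45 ≈ 9578; standard quotas: P1 4.152, P2 8.186, P3 6.342, P4 6.090, P5 8.016, P6 3.700, P7 8.515.
Rounding down gives 4, 8, 6, 6, 8, 3, 8 = 43 seats, so the divisor must be adjusted.
With modified divisor 8800: modified quotas P1 4.519, P2 8.909, P3 6.902, P4 6.628, P5 8.724, P6 4.027, P7 9.268.
Rounding down: P1 4, P2 8, P3 6, P4 6, P5 8, P6 4, P7 9 (total 45).
P3 receives 6.

6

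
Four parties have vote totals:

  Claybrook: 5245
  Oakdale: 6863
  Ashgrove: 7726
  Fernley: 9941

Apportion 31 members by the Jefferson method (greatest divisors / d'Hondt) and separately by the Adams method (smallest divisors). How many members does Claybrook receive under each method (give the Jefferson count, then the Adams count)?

5 and 6

Jefferson: Claybrook 5, Oakdale 7, Ashgrove 8, Fernley 11.
Adams: Claybrook 6, Oakdale 7, Ashgrove 8, Fernley 10.
Claybrook gets 5 under Jefferson and 6 under Adams.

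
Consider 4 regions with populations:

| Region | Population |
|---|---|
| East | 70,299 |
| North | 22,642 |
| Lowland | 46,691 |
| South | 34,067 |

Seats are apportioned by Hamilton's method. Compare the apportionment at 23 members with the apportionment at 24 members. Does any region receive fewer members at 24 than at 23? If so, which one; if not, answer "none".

At 23 seats: East 9, North 3, Lowland 6, South 5.
At 24 seats: East 10, North 3, Lowland 6, South 5.
No region's allocation decreased.

none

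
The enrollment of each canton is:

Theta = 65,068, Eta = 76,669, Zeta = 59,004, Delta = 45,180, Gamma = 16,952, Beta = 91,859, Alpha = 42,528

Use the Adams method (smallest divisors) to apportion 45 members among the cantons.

Standard divisor 397260/45 ≈ 8828; standard quotas: Theta 7.371, Eta 8.685, Zeta 6.684, Delta 5.118, Gamma 1.920, Beta 10.405, Alpha 4.817.
Rounding up gives 8, 9, 7, 6, 2, 11, 5 = 48 seats, so the divisor must be adjusted.
With modified divisor 9400: modified quotas Theta 6.922, Eta 8.156, Zeta 6.277, Delta 4.806, Gamma 1.803, Beta 9.772, Alpha 4.524.
Rounding up: Theta 7, Eta 9, Zeta 7, Delta 5, Gamma 2, Beta 10, Alpha 5 (total 45).

Theta 7; Eta 9; Zeta 7; Delta 5; Gamma 2; Beta 10; Alpha 5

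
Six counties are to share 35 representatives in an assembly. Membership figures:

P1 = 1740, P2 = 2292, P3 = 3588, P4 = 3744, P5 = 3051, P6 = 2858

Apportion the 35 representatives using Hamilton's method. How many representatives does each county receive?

The standard divisor is 17273/35 ≈ 493.514.
Standard quotas: P1 3.526, P2 4.644, P3 7.270, P4 7.586, P5 6.182, P6 5.791.
Lower quotas: P1 3, P2 4, P3 7, P4 7, P5 6, P6 5 (sum 32, leaving 3 seats).
Remainders in descending order: P6 0.791, P2 0.644, P4 0.586, P1 0.526, P3 0.270, P5 0.182.
Largest remainders: P6, P2, P4 receive the extra seats.

P1=3, P2=5, P3=7, P4=8, P5=6, P6=6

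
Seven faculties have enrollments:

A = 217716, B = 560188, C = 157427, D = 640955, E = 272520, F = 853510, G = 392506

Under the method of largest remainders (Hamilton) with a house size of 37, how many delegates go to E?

Standard divisor: 3094822 ÷ 37 ≈ 83643.838.
Standard quotas: A 2.6029, B 6.6973, C 1.8821, D 7.6629, E 3.2581, F 10.2041, G 4.6926.
Lower quotas: A 2, B 6, C 1, D 7, E 3, F 10, G 4 (sum 33, leaving 4 seats).
Remainders in descending order: C 0.8821, B 0.6973, G 0.6926, D 0.6629, A 0.6029, E 0.2581, F 0.2041.
Largest remainders: C, B, G, D receive the extra seats.
E receives 3.

3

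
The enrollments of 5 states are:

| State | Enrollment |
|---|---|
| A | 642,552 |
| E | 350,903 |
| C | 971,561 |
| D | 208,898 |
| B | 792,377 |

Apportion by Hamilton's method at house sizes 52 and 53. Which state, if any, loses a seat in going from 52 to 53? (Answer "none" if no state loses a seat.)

none

At 52 seats: A 11, E 6, C 17, D 4, B 14.
At 53 seats: A 12, E 6, C 17, D 4, B 14.
No state's allocation decreased.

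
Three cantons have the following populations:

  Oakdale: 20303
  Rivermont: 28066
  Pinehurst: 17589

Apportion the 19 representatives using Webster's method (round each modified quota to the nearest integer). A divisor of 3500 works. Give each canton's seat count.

With modified divisor 3500: modified quotas Oakdale 5.801, Rivermont 8.019, Pinehurst 5.025.
Rounding to the nearest integer: Oakdale 6, Rivermont 8, Pinehurst 5 (total 19).

Oakdale=6; Rivermont=8; Pinehurst=5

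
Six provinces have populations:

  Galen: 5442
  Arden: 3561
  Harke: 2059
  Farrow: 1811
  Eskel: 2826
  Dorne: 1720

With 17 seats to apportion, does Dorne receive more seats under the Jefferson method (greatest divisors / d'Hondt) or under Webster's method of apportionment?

Webster

Jefferson: Galen 6, Arden 3, Harke 2, Farrow 2, Eskel 3, Dorne 1.
Webster: Galen 5, Arden 3, Harke 2, Farrow 2, Eskel 3, Dorne 2.
Dorne gets 1 under Jefferson and 2 under Webster.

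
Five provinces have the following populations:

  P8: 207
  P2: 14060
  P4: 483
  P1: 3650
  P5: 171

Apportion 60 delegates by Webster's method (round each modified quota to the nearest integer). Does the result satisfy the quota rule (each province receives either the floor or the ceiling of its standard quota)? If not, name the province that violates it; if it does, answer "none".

P2

Standard quotas: P8 0.669, P2 45.426, P4 1.560, P1 11.793, P5 0.552.
Webster allocation: P8 1, P2 44, P4 2, P1 12, P5 1.
P2 has quota 45.426 (lower 45, upper 46) but receives 44 — outside the quota interval.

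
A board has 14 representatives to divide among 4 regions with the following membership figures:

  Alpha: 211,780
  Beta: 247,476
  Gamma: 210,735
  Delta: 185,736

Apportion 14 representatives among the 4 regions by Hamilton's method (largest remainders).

The standard divisor is 855727/14 ≈ 61123.357.
Standard quotas: Alpha 3.4648, Beta 4.0488, Gamma 3.4477, Delta 3.0387.
Lower quotas: Alpha 3, Beta 4, Gamma 3, Delta 3 (sum 13, leaving 1 seat).
Remainders in descending order: Alpha 0.4648, Gamma 0.4477, Beta 0.0488, Delta 0.0387.
The surplus seat goes to Alpha.

Alpha: 4; Beta: 4; Gamma: 3; Delta: 3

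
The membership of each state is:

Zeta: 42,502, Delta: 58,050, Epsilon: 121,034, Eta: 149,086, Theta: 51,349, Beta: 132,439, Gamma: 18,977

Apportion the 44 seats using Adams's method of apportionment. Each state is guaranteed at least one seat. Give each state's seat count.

Standard divisor 573437/44 ≈ 13032.659; standard quotas: Zeta 3.261, Delta 4.454, Epsilon 9.287, Eta 11.439, Theta 3.940, Beta 10.162, Gamma 1.456.
Rounding up gives 4, 5, 10, 12, 4, 11, 2 = 48 seats, so the divisor must be adjusted.
With modified divisor 14300: modified quotas Zeta 2.972, Delta 4.059, Epsilon 8.464, Eta 10.426, Theta 3.591, Beta 9.261, Gamma 1.327.
Rounding up: Zeta 3, Delta 5, Epsilon 9, Eta 11, Theta 4, Beta 10, Gamma 2 (total 44).

Zeta 3, Delta 5, Epsilon 9, Eta 11, Theta 4, Beta 10, Gamma 2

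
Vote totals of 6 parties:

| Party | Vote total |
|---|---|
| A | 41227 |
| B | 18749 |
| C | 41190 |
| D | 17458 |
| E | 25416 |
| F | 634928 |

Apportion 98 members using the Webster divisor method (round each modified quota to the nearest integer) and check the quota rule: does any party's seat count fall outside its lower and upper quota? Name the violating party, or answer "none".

F

Standard quotas: A 5.187, B 2.359, C 5.182, D 2.196, E 3.198, F 79.879.
Webster allocation: A 5, B 2, C 5, D 2, E 3, F 81.
F has quota 79.879 (lower 79, upper 80) but receives 81 — outside the quota interval.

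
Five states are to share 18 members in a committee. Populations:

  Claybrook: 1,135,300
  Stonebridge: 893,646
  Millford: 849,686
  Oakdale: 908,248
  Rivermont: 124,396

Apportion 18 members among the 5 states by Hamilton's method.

The standard divisor is 3911276/18 ≈ 217293.111.
Standard quotas: Claybrook 5.2247, Stonebridge 4.1126, Millford 3.9103, Oakdale 4.1798, Rivermont 0.5725.
Lower quotas: Claybrook 5, Stonebridge 4, Millford 3, Oakdale 4, Rivermont 0 (sum 16, leaving 2 seats).
Remainders in descending order: Millford 0.9103, Rivermont 0.5725, Claybrook 0.2247, Oakdale 0.1798, Stonebridge 0.1126.
Largest remainders: Millford, Rivermont receive the extra seats.

Claybrook=5, Stonebridge=4, Millford=4, Oakdale=4, Rivermont=1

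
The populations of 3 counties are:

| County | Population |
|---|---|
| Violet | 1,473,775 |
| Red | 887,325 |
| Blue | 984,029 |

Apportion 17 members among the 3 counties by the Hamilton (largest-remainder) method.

The standard divisor is 3345129/17 ≈ 196772.294.
Standard quotas: Violet 7.4897, Red 4.5094, Blue 5.0009.
Lower quotas: Violet 7, Red 4, Blue 5 (sum 16, leaving 1 seat).
Remainders in descending order: Red 0.5094, Violet 0.4897, Blue 0.0009.
The surplus seat goes to Red.

Violet: 7, Red: 5, Blue: 5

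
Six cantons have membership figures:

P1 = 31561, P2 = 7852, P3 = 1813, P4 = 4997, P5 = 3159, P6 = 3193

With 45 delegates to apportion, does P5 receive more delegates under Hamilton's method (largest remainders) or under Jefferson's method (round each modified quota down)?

Hamilton: P1 27, P2 7, P3 1, P4 4, P5 3, P6 3.
Jefferson: P1 29, P2 7, P3 1, P4 4, P5 2, P6 2.
P5 gets 3 under Hamilton and 2 under Jefferson.

Hamilton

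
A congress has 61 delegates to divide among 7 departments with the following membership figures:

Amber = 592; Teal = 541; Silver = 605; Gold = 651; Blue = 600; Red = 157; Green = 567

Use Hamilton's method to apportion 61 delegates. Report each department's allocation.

Amber 10, Teal 9, Silver 10, Gold 11, Blue 10, Red 2, Green 9

The standard divisor is 3713/61 ≈ 60.869.
Standard quotas: Amber 9.726, Teal 8.888, Silver 9.939, Gold 10.695, Blue 9.857, Red 2.579, Green 9.315.
Lower quotas: Amber 9, Teal 8, Silver 9, Gold 10, Blue 9, Red 2, Green 9 (sum 56, leaving 5 seats).
Remainders in descending order: Silver 0.939, Teal 0.888, Blue 0.857, Amber 0.726, Gold 0.695, Red 0.579, Green 0.315.
Largest remainders: Silver, Teal, Blue, Amber, Gold receive the extra seats.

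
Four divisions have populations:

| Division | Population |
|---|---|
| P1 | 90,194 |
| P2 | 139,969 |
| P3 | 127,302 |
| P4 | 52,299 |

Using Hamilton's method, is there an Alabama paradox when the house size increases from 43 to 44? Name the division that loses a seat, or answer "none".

P4

At 43 seats: P1 9, P2 15, P3 13, P4 6.
At 44 seats: P1 10, P2 15, P3 14, P4 5.
P4 drops from 6 to 5.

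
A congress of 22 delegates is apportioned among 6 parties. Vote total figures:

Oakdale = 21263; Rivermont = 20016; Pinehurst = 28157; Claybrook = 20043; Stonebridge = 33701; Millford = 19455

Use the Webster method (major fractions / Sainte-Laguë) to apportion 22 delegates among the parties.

Standard divisor 142635/22 ≈ 6483.409; standard quotas: Oakdale 3.280, Rivermont 3.087, Pinehurst 4.343, Claybrook 3.091, Stonebridge 5.198, Millford 3.001.
Rounding to the nearest integer gives 3, 3, 4, 3, 5, 3 = 21 seats, so the divisor must be adjusted.
With modified divisor 6200: modified quotas Oakdale 3.430, Rivermont 3.228, Pinehurst 4.541, Claybrook 3.233, Stonebridge 5.436, Millford 3.138.
Rounding to the nearest integer: Oakdale 3, Rivermont 3, Pinehurst 5, Claybrook 3, Stonebridge 5, Millford 3 (total 22).

Oakdale: 3, Rivermont: 3, Pinehurst: 5, Claybrook: 3, Stonebridge: 5, Millford: 3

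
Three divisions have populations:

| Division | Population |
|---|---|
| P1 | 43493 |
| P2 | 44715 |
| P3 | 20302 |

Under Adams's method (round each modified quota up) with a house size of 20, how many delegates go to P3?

Standard divisor 108510/20 ≈ 5425.5; standard quotas: P1 8.016, P2 8.242, P3 3.742.
Rounding up gives 9, 9, 4 = 22 seats, so the divisor must be adjusted.
With modified divisor 5900: modified quotas P1 7.372, P2 7.579, P3 3.441.
Rounding up: P1 8, P2 8, P3 4 (total 20).
P3 receives 4.

4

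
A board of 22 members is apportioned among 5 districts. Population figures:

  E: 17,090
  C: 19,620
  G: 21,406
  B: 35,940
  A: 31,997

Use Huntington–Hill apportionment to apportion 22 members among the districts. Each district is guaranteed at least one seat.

E: 3, C: 3, G: 4, B: 6, A: 6

With divisor 5753: modified quotas E 2.971, C 3.410, G 3.721, B 6.247, A 5.562.
Geometric-mean thresholds: E √(2·3)=2.449, C √(3·4)=3.464, G √(3·4)=3.464, B √(6·7)=6.481, A √(5·6)=5.477.
Each quota rounded against its threshold gives E 3, C 3, G 4, B 6, A 6 (total 22).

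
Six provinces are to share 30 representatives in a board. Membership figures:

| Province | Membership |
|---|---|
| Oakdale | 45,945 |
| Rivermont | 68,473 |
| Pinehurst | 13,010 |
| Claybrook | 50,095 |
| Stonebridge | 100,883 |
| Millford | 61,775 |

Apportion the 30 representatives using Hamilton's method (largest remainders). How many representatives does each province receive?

Oakdale 4, Rivermont 6, Pinehurst 1, Claybrook 4, Stonebridge 9, Millford 6

The standard divisor is 340181/30 ≈ 11339.367.
Standard quotas: Oakdale 4.0518, Rivermont 6.0385, Pinehurst 1.1473, Claybrook 4.4178, Stonebridge 8.8967, Millford 5.4478.
Lower quotas: Oakdale 4, Rivermont 6, Pinehurst 1, Claybrook 4, Stonebridge 8, Millford 5 (sum 28, leaving 2 seats).
Remainders in descending order: Stonebridge 0.8967, Millford 0.4478, Claybrook 0.4178, Pinehurst 0.1473, Oakdale 0.0518, Rivermont 0.0385.
The surplus seats go to Stonebridge, Millford.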